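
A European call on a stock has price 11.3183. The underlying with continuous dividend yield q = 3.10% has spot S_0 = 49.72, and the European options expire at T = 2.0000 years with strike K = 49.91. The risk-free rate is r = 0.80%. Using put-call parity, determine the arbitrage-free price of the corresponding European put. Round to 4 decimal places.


Put-call parity: C - P = S_0 * exp(-qT) - K * exp(-rT).
S_0 * exp(-qT) = 49.7200 * 0.93988289 = 46.73097713
K * exp(-rT) = 49.9100 * 0.98412732 = 49.11779454
P = C - S*exp(-qT) + K*exp(-rT)
P = 11.3183 - 46.73097713 + 49.11779454 = 13.7051

Answer: Put price = 13.7051


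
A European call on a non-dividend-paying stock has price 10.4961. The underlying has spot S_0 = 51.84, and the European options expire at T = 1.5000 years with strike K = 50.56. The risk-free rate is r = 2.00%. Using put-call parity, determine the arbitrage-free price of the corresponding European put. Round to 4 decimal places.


Put-call parity: C - P = S_0 * exp(-qT) - K * exp(-rT).
S_0 * exp(-qT) = 51.8400 * 1.00000000 = 51.84000000
K * exp(-rT) = 50.5600 * 0.97044553 = 49.06572618
P = C - S*exp(-qT) + K*exp(-rT)
P = 10.4961 - 51.84000000 + 49.06572618 = 7.7218

Answer: Put price = 7.7218


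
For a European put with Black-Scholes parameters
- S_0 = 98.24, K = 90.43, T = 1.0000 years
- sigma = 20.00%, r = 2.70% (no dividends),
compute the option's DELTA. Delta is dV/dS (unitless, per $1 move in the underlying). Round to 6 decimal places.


d1 = 0.6491869682; d2 = 0.4491869682
phi(d1) = 0.3231429794; exp(-qT) = 1.0000000000; exp(-rT) = 0.9733612415
N(-d1) = 0.2581087670
Delta = -exp(-qT) * N(-d1) = -1.0000000000 * 0.2581087670 = -0.258109

Answer: Delta = -0.258109


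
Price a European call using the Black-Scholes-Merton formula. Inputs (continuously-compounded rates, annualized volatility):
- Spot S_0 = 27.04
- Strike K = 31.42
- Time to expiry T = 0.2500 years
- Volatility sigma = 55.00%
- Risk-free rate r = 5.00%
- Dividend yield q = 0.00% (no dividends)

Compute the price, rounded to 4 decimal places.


Answer: Price = 1.5669

Derivation:
d1 = (ln(S/K) + (r - q + 0.5*sigma^2) * T) / (sigma * sqrt(T)) = -0.36296321
d2 = d1 - sigma * sqrt(T) = -0.63796321
exp(-rT) = 0.98757780; exp(-qT) = 1.00000000
C = S_0 * exp(-qT) * N(d1) - K * exp(-rT) * N(d2)
N(d1) = 0.35831619; N(d2) = 0.26174882
C = 27.0400 * 1.00000000 * 0.35831619 - 31.4200 * 0.98757780 * 0.26174882 = 1.5669


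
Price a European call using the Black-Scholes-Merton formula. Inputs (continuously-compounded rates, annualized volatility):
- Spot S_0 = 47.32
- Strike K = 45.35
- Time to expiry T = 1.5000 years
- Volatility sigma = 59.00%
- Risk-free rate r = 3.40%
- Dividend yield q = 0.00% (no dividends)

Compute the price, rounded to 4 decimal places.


d1 = (ln(S/K) + (r - q + 0.5*sigma^2) * T) / (sigma * sqrt(T)) = 0.49072533
d2 = d1 - sigma * sqrt(T) = -0.23187415
exp(-rT) = 0.95027867; exp(-qT) = 1.00000000
C = S_0 * exp(-qT) * N(d1) - K * exp(-rT) * N(d2)
N(d1) = 0.68818963; N(d2) = 0.40831788
C = 47.3200 * 1.00000000 * 0.68818963 - 45.3500 * 0.95027867 * 0.40831788 = 14.9686

Answer: Price = 14.9686


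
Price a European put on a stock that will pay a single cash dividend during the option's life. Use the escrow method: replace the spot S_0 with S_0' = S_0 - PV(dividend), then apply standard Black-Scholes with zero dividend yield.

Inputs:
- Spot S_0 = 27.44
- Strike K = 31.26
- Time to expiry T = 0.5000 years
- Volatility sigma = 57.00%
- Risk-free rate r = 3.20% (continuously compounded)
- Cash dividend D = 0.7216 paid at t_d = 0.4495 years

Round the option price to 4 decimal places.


PV(D) = D * exp(-r * t_d) = 0.7216 * 0.98571896 = 0.71129480
S_0' = S_0 - PV(D) = 27.4400 - 0.71129480 = 26.72870520
d1 = (ln(S_0'/K) + (r + sigma^2/2)*T) / (sigma*sqrt(T)) = -0.14731698
d2 = d1 - sigma*sqrt(T) = -0.55036784
exp(-rT) = 0.98412732
N(-d1) = 0.55855908; N(-d2) = 0.70896645
P = K * exp(-rT) * N(-d2) - S_0' * N(-d1) = 31.2600 * 0.98412732 * 0.70896645 - 26.72870520 * 0.55855908 = 6.8810

Answer: Price = 6.8810


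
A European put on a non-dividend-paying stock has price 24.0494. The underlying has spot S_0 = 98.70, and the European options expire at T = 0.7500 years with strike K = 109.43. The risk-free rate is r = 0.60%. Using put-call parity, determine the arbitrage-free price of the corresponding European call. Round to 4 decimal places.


Answer: Call price = 13.8107

Derivation:
Put-call parity: C - P = S_0 * exp(-qT) - K * exp(-rT).
S_0 * exp(-qT) = 98.7000 * 1.00000000 = 98.70000000
K * exp(-rT) = 109.4300 * 0.99551011 = 108.93867132
C = P + S*exp(-qT) - K*exp(-rT)
C = 24.0494 + 98.70000000 - 108.93867132 = 13.8107


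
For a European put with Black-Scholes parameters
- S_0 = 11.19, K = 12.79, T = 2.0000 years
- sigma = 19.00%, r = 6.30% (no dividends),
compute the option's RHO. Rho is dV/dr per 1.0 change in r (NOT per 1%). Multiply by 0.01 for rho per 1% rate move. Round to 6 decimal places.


Answer: Rho = -12.734048

Derivation:
d1 = 0.1059056406; d2 = -0.1627949362
phi(d1) = 0.3967112727; exp(-qT) = 1.0000000000; exp(-rT) = 0.8816148468
N(-d2) = 0.5646600523
Rho = -K*T*exp(-rT)*N(-d2) = -12.7900 * 2.0000 * 0.8816148468 * 0.5646600523 = -12.734048


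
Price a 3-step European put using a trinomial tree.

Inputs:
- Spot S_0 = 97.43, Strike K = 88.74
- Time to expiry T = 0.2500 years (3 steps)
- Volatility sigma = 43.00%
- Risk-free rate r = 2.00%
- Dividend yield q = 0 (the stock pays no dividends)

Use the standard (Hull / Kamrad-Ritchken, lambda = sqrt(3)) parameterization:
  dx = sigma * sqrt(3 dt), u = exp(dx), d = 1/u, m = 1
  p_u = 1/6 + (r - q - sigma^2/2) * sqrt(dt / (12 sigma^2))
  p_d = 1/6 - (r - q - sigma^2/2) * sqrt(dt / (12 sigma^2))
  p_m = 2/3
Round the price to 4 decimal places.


Answer: Price = V(0,0) = 4.4556

Derivation:
dt = T/N = 0.083333; dx = sigma*sqrt(3*dt) = 0.215000
u = exp(dx) = 1.239862; d = 1/u = 0.806541
p_u = 0.152626, p_m = 0.666667, p_d = 0.180707
Discount per step: exp(-r*dt) = 0.998335
Stock lattice S(k, j) with j the centered position index:
  k=0: S(0,+0) = 97.4300
  k=1: S(1,-1) = 78.5813; S(1,+0) = 97.4300; S(1,+1) = 120.7997
  k=2: S(2,-2) = 63.3791; S(2,-1) = 78.5813; S(2,+0) = 97.4300; S(2,+1) = 120.7997; S(2,+2) = 149.7750
  k=3: S(3,-3) = 51.1179; S(3,-2) = 63.3791; S(3,-1) = 78.5813; S(3,+0) = 97.4300; S(3,+1) = 120.7997; S(3,+2) = 149.7750; S(3,+3) = 185.7003
Terminal payoffs V(N, j) = max(K - S_T, 0):
  V(3,-3) = 37.622129; V(3,-2) = 25.360899; V(3,-1) = 10.158667; V(3,+0) = 0.000000; V(3,+1) = 0.000000; V(3,+2) = 0.000000; V(3,+3) = 0.000000
Backward induction: V(k, j) = exp(-r*dt) * [p_u * V(k+1, j+1) + p_m * V(k+1, j) + p_d * V(k+1, j-1)]
  V(2,-2) = exp(-r*dt) * [p_u*10.158667 + p_m*25.360899 + p_d*37.622129] = 25.214279
  V(2,-1) = exp(-r*dt) * [p_u*0.000000 + p_m*10.158667 + p_d*25.360899] = 11.336436
  V(2,+0) = exp(-r*dt) * [p_u*0.000000 + p_m*0.000000 + p_d*10.158667] = 1.832689
  V(2,+1) = exp(-r*dt) * [p_u*0.000000 + p_m*0.000000 + p_d*0.000000] = 0.000000
  V(2,+2) = exp(-r*dt) * [p_u*0.000000 + p_m*0.000000 + p_d*0.000000] = 0.000000
  V(1,-1) = exp(-r*dt) * [p_u*1.832689 + p_m*11.336436 + p_d*25.214279] = 12.373107
  V(1,+0) = exp(-r*dt) * [p_u*0.000000 + p_m*1.832689 + p_d*11.336436] = 3.264924
  V(1,+1) = exp(-r*dt) * [p_u*0.000000 + p_m*0.000000 + p_d*1.832689] = 0.330629
  V(0,+0) = exp(-r*dt) * [p_u*0.330629 + p_m*3.264924 + p_d*12.373107] = 4.455558


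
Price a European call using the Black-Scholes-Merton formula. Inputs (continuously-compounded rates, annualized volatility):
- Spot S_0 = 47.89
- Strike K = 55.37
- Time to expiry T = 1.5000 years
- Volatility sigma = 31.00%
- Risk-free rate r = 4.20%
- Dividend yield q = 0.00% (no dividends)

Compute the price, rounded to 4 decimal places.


Answer: Price = 5.6424

Derivation:
d1 = (ln(S/K) + (r - q + 0.5*sigma^2) * T) / (sigma * sqrt(T)) = -0.02648667
d2 = d1 - sigma * sqrt(T) = -0.40615758
exp(-rT) = 0.93894347; exp(-qT) = 1.00000000
C = S_0 * exp(-qT) * N(d1) - K * exp(-rT) * N(d2)
N(d1) = 0.48943458; N(d2) = 0.34231341
C = 47.8900 * 1.00000000 * 0.48943458 - 55.3700 * 0.93894347 * 0.34231341 = 5.6424


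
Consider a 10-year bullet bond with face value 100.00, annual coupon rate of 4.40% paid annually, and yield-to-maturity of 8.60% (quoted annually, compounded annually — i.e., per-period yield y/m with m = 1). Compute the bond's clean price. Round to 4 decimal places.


Coupon per period c = face * coupon_rate / m = 4.400000
Periods per year m = 1; per-period yield y/m = 0.086000
Number of cashflows N = 10
Cashflows (t years, CF_t, discount factor 1/(1+y/m)^(m*t), PV):
  t = 1.0000: CF_t = 4.400000, DF = 0.920810, PV = 4.051565
  t = 2.0000: CF_t = 4.400000, DF = 0.847892, PV = 3.730723
  t = 3.0000: CF_t = 4.400000, DF = 0.780747, PV = 3.435288
  t = 4.0000: CF_t = 4.400000, DF = 0.718920, PV = 3.163249
  t = 5.0000: CF_t = 4.400000, DF = 0.661989, PV = 2.912752
  t = 6.0000: CF_t = 4.400000, DF = 0.609566, PV = 2.682092
  t = 7.0000: CF_t = 4.400000, DF = 0.561295, PV = 2.469698
  t = 8.0000: CF_t = 4.400000, DF = 0.516846, PV = 2.274124
  t = 9.0000: CF_t = 4.400000, DF = 0.475917, PV = 2.094037
  t = 10.0000: CF_t = 104.400000, DF = 0.438230, PV = 45.751174
Price P = sum_t PV_t = 72.564703

Answer: Price = 72.5647


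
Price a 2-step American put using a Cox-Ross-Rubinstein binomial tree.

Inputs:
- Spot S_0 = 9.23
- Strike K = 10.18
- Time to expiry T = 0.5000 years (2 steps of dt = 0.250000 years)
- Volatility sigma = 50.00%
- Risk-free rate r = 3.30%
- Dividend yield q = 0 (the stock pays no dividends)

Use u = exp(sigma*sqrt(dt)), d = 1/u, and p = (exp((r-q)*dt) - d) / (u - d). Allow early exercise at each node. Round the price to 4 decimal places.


Answer: Price = V(0,0) = 1.8510

Derivation:
dt = T/N = 0.250000
u = exp(sigma*sqrt(dt)) = 1.284025; d = 1/u = 0.778801
p = (exp((r-q)*dt) - d) / (u - d) = 0.454220
Discount per step: exp(-r*dt) = 0.991784
Stock lattice S(k, i) with i counting down-moves:
  k=0: S(0,0) = 9.2300
  k=1: S(1,0) = 11.8516; S(1,1) = 7.1883
  k=2: S(2,0) = 15.2177; S(2,1) = 9.2300; S(2,2) = 5.5983
Terminal payoffs V(N, i) = max(K - S_T, 0):
  V(2,0) = 0.000000; V(2,1) = 0.950000; V(2,2) = 4.581722
Backward induction: V(k, i) = exp(-r*dt) * [p * V(k+1, i) + (1-p) * V(k+1, i+1)]; then take max(V_cont, immediate exercise) for American.
  V(1,0) = exp(-r*dt) * [p*0.000000 + (1-p)*0.950000] = 0.514231; exercise = 0.000000; V(1,0) = max -> 0.514231
  V(1,1) = exp(-r*dt) * [p*0.950000 + (1-p)*4.581722] = 2.908029; exercise = 2.991669; V(1,1) = max -> 2.991669
  V(0,0) = exp(-r*dt) * [p*0.514231 + (1-p)*2.991669] = 1.851032; exercise = 0.950000; V(0,0) = max -> 1.851032


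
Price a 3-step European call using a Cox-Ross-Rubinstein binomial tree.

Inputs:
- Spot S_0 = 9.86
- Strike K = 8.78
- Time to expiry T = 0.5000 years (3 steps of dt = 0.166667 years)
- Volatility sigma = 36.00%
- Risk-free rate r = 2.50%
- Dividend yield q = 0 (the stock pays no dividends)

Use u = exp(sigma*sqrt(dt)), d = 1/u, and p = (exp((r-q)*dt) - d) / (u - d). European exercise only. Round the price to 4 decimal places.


dt = T/N = 0.166667
u = exp(sigma*sqrt(dt)) = 1.158319; d = 1/u = 0.863320
p = (exp((r-q)*dt) - d) / (u - d) = 0.477477
Discount per step: exp(-r*dt) = 0.995842
Stock lattice S(k, i) with i counting down-moves:
  k=0: S(0,0) = 9.8600
  k=1: S(1,0) = 11.4210; S(1,1) = 8.5123
  k=2: S(2,0) = 13.2292; S(2,1) = 9.8600; S(2,2) = 7.3489
  k=3: S(3,0) = 15.3236; S(3,1) = 11.4210; S(3,2) = 8.5123; S(3,3) = 6.3444
Terminal payoffs V(N, i) = max(S_T - K, 0):
  V(3,0) = 6.543603; V(3,1) = 2.641020; V(3,2) = 0.000000; V(3,3) = 0.000000
Backward induction: V(k, i) = exp(-r*dt) * [p * V(k+1, i) + (1-p) * V(k+1, i+1)].
  V(2,0) = exp(-r*dt) * [p*6.543603 + (1-p)*2.641020] = 4.485686
  V(2,1) = exp(-r*dt) * [p*2.641020 + (1-p)*0.000000] = 1.255784
  V(2,2) = exp(-r*dt) * [p*0.000000 + (1-p)*0.000000] = 0.000000
  V(1,0) = exp(-r*dt) * [p*4.485686 + (1-p)*1.255784] = 2.786356
  V(1,1) = exp(-r*dt) * [p*1.255784 + (1-p)*0.000000] = 0.597116
  V(0,0) = exp(-r*dt) * [p*2.786356 + (1-p)*0.597116] = 1.635599

Answer: Price = V(0,0) = 1.6356


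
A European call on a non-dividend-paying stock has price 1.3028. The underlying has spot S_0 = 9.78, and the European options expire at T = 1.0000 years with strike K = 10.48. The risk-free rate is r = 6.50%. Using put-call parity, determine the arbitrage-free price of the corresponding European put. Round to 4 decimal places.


Answer: Put price = 1.3433

Derivation:
Put-call parity: C - P = S_0 * exp(-qT) - K * exp(-rT).
S_0 * exp(-qT) = 9.7800 * 1.00000000 = 9.78000000
K * exp(-rT) = 10.4800 * 0.93706746 = 9.82046702
P = C - S*exp(-qT) + K*exp(-rT)
P = 1.3028 - 9.78000000 + 9.82046702 = 1.3433


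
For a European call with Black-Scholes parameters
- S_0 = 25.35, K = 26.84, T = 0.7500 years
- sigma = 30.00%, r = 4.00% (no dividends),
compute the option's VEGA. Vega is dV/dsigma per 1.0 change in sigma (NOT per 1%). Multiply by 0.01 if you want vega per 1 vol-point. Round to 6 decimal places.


Answer: Vega = 8.755421

Derivation:
d1 = 0.0255397355; d2 = -0.2342678856
phi(d1) = 0.3988121910; exp(-qT) = 1.0000000000; exp(-rT) = 0.9704455335
Vega = S * exp(-qT) * phi(d1) * sqrt(T) = 25.3500 * 1.0000000000 * 0.3988121910 * 0.8660254038 = 8.755421


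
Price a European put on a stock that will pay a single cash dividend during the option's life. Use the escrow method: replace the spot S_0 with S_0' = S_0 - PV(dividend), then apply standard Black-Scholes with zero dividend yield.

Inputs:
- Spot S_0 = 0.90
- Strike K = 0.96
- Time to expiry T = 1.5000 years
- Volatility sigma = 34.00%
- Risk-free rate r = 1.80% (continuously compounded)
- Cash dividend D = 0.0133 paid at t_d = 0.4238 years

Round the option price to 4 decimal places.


Answer: Price = 0.1752

Derivation:
PV(D) = D * exp(-r * t_d) = 0.0133 * 0.99240062 = 0.01319893
S_0' = S_0 - PV(D) = 0.9000 - 0.01319893 = 0.88680107
d1 = (ln(S_0'/K) + (r + sigma^2/2)*T) / (sigma*sqrt(T)) = 0.08257999
d2 = d1 - sigma*sqrt(T) = -0.33383327
exp(-rT) = 0.97336124
N(-d1) = 0.46709276; N(-d2) = 0.63074731
P = K * exp(-rT) * N(-d2) - S_0' * N(-d1) = 0.9600 * 0.97336124 * 0.63074731 - 0.88680107 * 0.46709276 = 0.1752


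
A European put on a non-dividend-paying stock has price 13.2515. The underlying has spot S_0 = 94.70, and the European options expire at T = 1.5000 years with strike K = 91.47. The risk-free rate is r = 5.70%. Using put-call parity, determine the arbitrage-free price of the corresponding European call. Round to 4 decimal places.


Answer: Call price = 23.9772

Derivation:
Put-call parity: C - P = S_0 * exp(-qT) - K * exp(-rT).
S_0 * exp(-qT) = 94.7000 * 1.00000000 = 94.70000000
K * exp(-rT) = 91.4700 * 0.91805314 = 83.97432100
C = P + S*exp(-qT) - K*exp(-rT)
C = 13.2515 + 94.70000000 - 83.97432100 = 23.9772


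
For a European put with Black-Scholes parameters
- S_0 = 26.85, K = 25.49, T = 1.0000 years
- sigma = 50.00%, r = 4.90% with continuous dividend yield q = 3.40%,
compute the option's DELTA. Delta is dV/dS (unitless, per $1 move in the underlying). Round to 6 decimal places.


d1 = 0.3839592051; d2 = -0.1160407949
phi(d1) = 0.3705929944; exp(-qT) = 0.9665715046; exp(-rT) = 0.9521811297
N(-d1) = 0.3505043419
Delta = -exp(-qT) * N(-d1) = -0.9665715046 * 0.3505043419 = -0.338788

Answer: Delta = -0.338788


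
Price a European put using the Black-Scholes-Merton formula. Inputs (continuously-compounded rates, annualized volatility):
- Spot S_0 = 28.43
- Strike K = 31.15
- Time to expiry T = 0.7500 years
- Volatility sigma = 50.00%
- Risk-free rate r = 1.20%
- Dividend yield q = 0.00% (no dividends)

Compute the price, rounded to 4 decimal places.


Answer: Price = 6.3929

Derivation:
d1 = (ln(S/K) + (r - q + 0.5*sigma^2) * T) / (sigma * sqrt(T)) = 0.02628256
d2 = d1 - sigma * sqrt(T) = -0.40673015
exp(-rT) = 0.99104038; exp(-qT) = 1.00000000
P = K * exp(-rT) * N(-d2) - S_0 * exp(-qT) * N(-d1)
N(-d1) = 0.48951598; N(-d2) = 0.65789690
P = 31.1500 * 0.99104038 * 0.65789690 - 28.4300 * 1.00000000 * 0.48951598 = 6.3929


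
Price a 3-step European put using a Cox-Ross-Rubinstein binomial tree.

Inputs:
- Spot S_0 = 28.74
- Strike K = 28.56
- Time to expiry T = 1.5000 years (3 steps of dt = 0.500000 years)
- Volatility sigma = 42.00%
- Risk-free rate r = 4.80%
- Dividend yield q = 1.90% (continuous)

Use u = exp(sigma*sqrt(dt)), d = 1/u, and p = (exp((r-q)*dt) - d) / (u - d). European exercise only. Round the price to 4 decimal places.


dt = T/N = 0.500000
u = exp(sigma*sqrt(dt)) = 1.345795; d = 1/u = 0.743055
p = (exp((r-q)*dt) - d) / (u - d) = 0.450527
Discount per step: exp(-r*dt) = 0.976286
Stock lattice S(k, i) with i counting down-moves:
  k=0: S(0,0) = 28.7400
  k=1: S(1,0) = 38.6781; S(1,1) = 21.3554
  k=2: S(2,0) = 52.0529; S(2,1) = 28.7400; S(2,2) = 15.8682
  k=3: S(3,0) = 70.0525; S(3,1) = 38.6781; S(3,2) = 21.3554; S(3,3) = 11.7910
Terminal payoffs V(N, i) = max(K - S_T, 0):
  V(3,0) = 0.000000; V(3,1) = 0.000000; V(3,2) = 7.204592; V(3,3) = 16.769014
Backward induction: V(k, i) = exp(-r*dt) * [p * V(k+1, i) + (1-p) * V(k+1, i+1)].
  V(2,0) = exp(-r*dt) * [p*0.000000 + (1-p)*0.000000] = 0.000000
  V(2,1) = exp(-r*dt) * [p*0.000000 + (1-p)*7.204592] = 3.864851
  V(2,2) = exp(-r*dt) * [p*7.204592 + (1-p)*16.769014] = 12.164506
  V(1,0) = exp(-r*dt) * [p*0.000000 + (1-p)*3.864851] = 2.073272
  V(1,1) = exp(-r*dt) * [p*3.864851 + (1-p)*12.164506] = 8.225489
  V(0,0) = exp(-r*dt) * [p*2.073272 + (1-p)*8.225489] = 5.324419

Answer: Price = V(0,0) = 5.3244


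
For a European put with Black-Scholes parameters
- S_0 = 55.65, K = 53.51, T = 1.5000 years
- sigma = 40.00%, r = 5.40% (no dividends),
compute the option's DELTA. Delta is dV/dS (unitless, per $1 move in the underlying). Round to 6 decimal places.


Answer: Delta = -0.311949

Derivation:
d1 = 0.4903338055; d2 = 0.0004358569
phi(d1) = 0.3537544843; exp(-qT) = 1.0000000000; exp(-rT) = 0.9221936914
N(-d1) = 0.3119488546
Delta = -exp(-qT) * N(-d1) = -1.0000000000 * 0.3119488546 = -0.311949


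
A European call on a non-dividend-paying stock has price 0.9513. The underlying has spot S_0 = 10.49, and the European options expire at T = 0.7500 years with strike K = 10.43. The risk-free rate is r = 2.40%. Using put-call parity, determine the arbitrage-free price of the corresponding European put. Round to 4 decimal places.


Answer: Put price = 0.7052

Derivation:
Put-call parity: C - P = S_0 * exp(-qT) - K * exp(-rT).
S_0 * exp(-qT) = 10.4900 * 1.00000000 = 10.49000000
K * exp(-rT) = 10.4300 * 0.98216103 = 10.24393957
P = C - S*exp(-qT) + K*exp(-rT)
P = 0.9513 - 10.49000000 + 10.24393957 = 0.7052


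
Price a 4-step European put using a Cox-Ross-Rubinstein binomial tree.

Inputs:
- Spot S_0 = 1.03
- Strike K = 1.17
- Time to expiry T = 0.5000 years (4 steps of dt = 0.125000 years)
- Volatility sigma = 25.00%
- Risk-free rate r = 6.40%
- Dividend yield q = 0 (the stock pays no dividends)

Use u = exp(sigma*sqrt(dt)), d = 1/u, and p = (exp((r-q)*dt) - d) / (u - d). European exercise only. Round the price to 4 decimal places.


Answer: Price = V(0,0) = 0.1404

Derivation:
dt = T/N = 0.125000
u = exp(sigma*sqrt(dt)) = 1.092412; d = 1/u = 0.915405
p = (exp((r-q)*dt) - d) / (u - d) = 0.523295
Discount per step: exp(-r*dt) = 0.992032
Stock lattice S(k, i) with i counting down-moves:
  k=0: S(0,0) = 1.0300
  k=1: S(1,0) = 1.1252; S(1,1) = 0.9429
  k=2: S(2,0) = 1.2292; S(2,1) = 1.0300; S(2,2) = 0.8631
  k=3: S(3,0) = 1.3428; S(3,1) = 1.1252; S(3,2) = 0.9429; S(3,3) = 0.7901
  k=4: S(4,0) = 1.4668; S(4,1) = 1.2292; S(4,2) = 1.0300; S(4,3) = 0.8631; S(4,4) = 0.7233
Terminal payoffs V(N, i) = max(K - S_T, 0):
  V(4,0) = 0.000000; V(4,1) = 0.000000; V(4,2) = 0.140000; V(4,3) = 0.306894; V(4,4) = 0.446746
Backward induction: V(k, i) = exp(-r*dt) * [p * V(k+1, i) + (1-p) * V(k+1, i+1)].
  V(3,0) = exp(-r*dt) * [p*0.000000 + (1-p)*0.000000] = 0.000000
  V(3,1) = exp(-r*dt) * [p*0.000000 + (1-p)*0.140000] = 0.066207
  V(3,2) = exp(-r*dt) * [p*0.140000 + (1-p)*0.306894] = 0.217810
  V(3,3) = exp(-r*dt) * [p*0.306894 + (1-p)*0.446746] = 0.370586
  V(2,0) = exp(-r*dt) * [p*0.000000 + (1-p)*0.066207] = 0.031310
  V(2,1) = exp(-r*dt) * [p*0.066207 + (1-p)*0.217810] = 0.137374
  V(2,2) = exp(-r*dt) * [p*0.217810 + (1-p)*0.370586] = 0.288323
  V(1,0) = exp(-r*dt) * [p*0.031310 + (1-p)*0.137374] = 0.081219
  V(1,1) = exp(-r*dt) * [p*0.137374 + (1-p)*0.288323] = 0.207664
  V(0,0) = exp(-r*dt) * [p*0.081219 + (1-p)*0.207664] = 0.140368


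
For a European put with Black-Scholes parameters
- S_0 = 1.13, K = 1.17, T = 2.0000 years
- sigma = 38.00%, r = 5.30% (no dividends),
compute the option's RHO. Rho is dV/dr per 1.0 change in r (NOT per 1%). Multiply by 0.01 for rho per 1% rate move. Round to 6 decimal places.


d1 = 0.4012158932; d2 = -0.1361852605
phi(d1) = 0.3680908009; exp(-qT) = 1.0000000000; exp(-rT) = 0.8994246481
N(-d2) = 0.5541625865
Rho = -K*T*exp(-rT)*N(-d2) = -1.1700 * 2.0000 * 0.8994246481 * 0.5541625865 = -1.166320

Answer: Rho = -1.166320


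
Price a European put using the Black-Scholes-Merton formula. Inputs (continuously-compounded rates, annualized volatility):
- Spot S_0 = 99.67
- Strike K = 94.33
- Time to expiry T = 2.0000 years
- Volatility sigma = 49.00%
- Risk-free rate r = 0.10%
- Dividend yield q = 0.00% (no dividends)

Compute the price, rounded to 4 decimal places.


Answer: Price = 23.5846

Derivation:
d1 = (ln(S/K) + (r - q + 0.5*sigma^2) * T) / (sigma * sqrt(T)) = 0.42883206
d2 = d1 - sigma * sqrt(T) = -0.26413259
exp(-rT) = 0.99800200; exp(-qT) = 1.00000000
P = K * exp(-rT) * N(-d2) - S_0 * exp(-qT) * N(-d1)
N(-d1) = 0.33402272; N(-d2) = 0.60416112
P = 94.3300 * 0.99800200 * 0.60416112 - 99.6700 * 1.00000000 * 0.33402272 = 23.5846


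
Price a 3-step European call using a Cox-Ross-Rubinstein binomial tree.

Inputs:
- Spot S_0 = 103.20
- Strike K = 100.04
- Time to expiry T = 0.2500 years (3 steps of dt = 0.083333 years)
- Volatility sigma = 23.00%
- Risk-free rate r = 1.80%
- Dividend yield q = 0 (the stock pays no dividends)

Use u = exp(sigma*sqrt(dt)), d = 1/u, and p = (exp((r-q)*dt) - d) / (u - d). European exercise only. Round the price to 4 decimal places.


dt = T/N = 0.083333
u = exp(sigma*sqrt(dt)) = 1.068649; d = 1/u = 0.935761
p = (exp((r-q)*dt) - d) / (u - d) = 0.494703
Discount per step: exp(-r*dt) = 0.998501
Stock lattice S(k, i) with i counting down-moves:
  k=0: S(0,0) = 103.2000
  k=1: S(1,0) = 110.2846; S(1,1) = 96.5705
  k=2: S(2,0) = 117.8555; S(2,1) = 103.2000; S(2,2) = 90.3669
  k=3: S(3,0) = 125.9462; S(3,1) = 110.2846; S(3,2) = 96.5705; S(3,3) = 84.5618
Terminal payoffs V(N, i) = max(S_T - K, 0):
  V(3,0) = 25.906183; V(3,1) = 10.244582; V(3,2) = 0.000000; V(3,3) = 0.000000
Backward induction: V(k, i) = exp(-r*dt) * [p * V(k+1, i) + (1-p) * V(k+1, i+1)].
  V(2,0) = exp(-r*dt) * [p*25.906183 + (1-p)*10.244582] = 17.965461
  V(2,1) = exp(-r*dt) * [p*10.244582 + (1-p)*0.000000] = 5.060434
  V(2,2) = exp(-r*dt) * [p*0.000000 + (1-p)*0.000000] = 0.000000
  V(1,0) = exp(-r*dt) * [p*17.965461 + (1-p)*5.060434] = 11.427441
  V(1,1) = exp(-r*dt) * [p*5.060434 + (1-p)*0.000000] = 2.499662
  V(0,0) = exp(-r*dt) * [p*11.427441 + (1-p)*2.499662] = 6.905898

Answer: Price = V(0,0) = 6.9059


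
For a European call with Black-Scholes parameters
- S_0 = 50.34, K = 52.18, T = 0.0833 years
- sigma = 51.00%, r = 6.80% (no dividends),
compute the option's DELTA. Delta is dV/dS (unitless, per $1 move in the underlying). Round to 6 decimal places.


d1 = -0.1318097899; d2 = -0.2790046608
phi(d1) = 0.3954917137; exp(-qT) = 1.0000000000; exp(-rT) = 0.9943516125
N(d1) = 0.4475673714
Delta = exp(-qT) * N(d1) = 1.0000000000 * 0.4475673714 = 0.447567

Answer: Delta = 0.447567


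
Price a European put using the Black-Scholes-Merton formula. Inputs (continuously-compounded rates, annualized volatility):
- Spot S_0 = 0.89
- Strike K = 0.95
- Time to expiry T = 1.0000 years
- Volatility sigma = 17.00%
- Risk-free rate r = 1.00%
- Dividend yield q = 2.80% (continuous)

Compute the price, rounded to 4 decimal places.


d1 = (ln(S/K) + (r - q + 0.5*sigma^2) * T) / (sigma * sqrt(T)) = -0.40465013
d2 = d1 - sigma * sqrt(T) = -0.57465013
exp(-rT) = 0.99004983; exp(-qT) = 0.97238837
P = K * exp(-rT) * N(-d2) - S_0 * exp(-qT) * N(-d1)
N(-d1) = 0.65713265; N(-d2) = 0.71723603
P = 0.9500 * 0.99004983 * 0.71723603 - 0.8900 * 0.97238837 * 0.65713265 = 0.1059

Answer: Price = 0.1059


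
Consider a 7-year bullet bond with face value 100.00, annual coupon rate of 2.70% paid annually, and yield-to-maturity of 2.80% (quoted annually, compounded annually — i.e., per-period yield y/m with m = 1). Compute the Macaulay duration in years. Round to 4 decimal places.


Answer: Macaulay duration = 6.4695 years

Derivation:
Coupon per period c = face * coupon_rate / m = 2.700000
Periods per year m = 1; per-period yield y/m = 0.028000
Number of cashflows N = 7
Cashflows (t years, CF_t, discount factor 1/(1+y/m)^(m*t), PV):
  t = 1.0000: CF_t = 2.700000, DF = 0.972763, PV = 2.626459
  t = 2.0000: CF_t = 2.700000, DF = 0.946267, PV = 2.554921
  t = 3.0000: CF_t = 2.700000, DF = 0.920493, PV = 2.485332
  t = 4.0000: CF_t = 2.700000, DF = 0.895422, PV = 2.417638
  t = 5.0000: CF_t = 2.700000, DF = 0.871033, PV = 2.351788
  t = 6.0000: CF_t = 2.700000, DF = 0.847308, PV = 2.287732
  t = 7.0000: CF_t = 102.700000, DF = 0.824230, PV = 84.648378
Price P = sum_t PV_t = 99.372249
Macaulay numerator sum_t t * PV_t:
  t * PV_t at t = 1.0000: 2.626459
  t * PV_t at t = 2.0000: 5.109843
  t * PV_t at t = 3.0000: 7.455996
  t * PV_t at t = 4.0000: 9.670553
  t * PV_t at t = 5.0000: 11.758941
  t * PV_t at t = 6.0000: 13.726390
  t * PV_t at t = 7.0000: 592.538646
Macaulay duration D = (sum_t t * PV_t) / P = 642.886827 / 99.372249 = 6.469481


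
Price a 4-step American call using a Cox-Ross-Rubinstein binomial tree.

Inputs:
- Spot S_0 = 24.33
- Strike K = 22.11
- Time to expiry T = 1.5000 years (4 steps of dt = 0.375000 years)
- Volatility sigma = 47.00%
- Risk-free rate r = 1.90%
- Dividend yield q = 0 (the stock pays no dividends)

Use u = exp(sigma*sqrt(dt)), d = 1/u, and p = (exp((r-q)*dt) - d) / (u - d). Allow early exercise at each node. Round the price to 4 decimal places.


dt = T/N = 0.375000
u = exp(sigma*sqrt(dt)) = 1.333511; d = 1/u = 0.749900
p = (exp((r-q)*dt) - d) / (u - d) = 0.440791
Discount per step: exp(-r*dt) = 0.992900
Stock lattice S(k, i) with i counting down-moves:
  k=0: S(0,0) = 24.3300
  k=1: S(1,0) = 32.4443; S(1,1) = 18.2451
  k=2: S(2,0) = 43.2648; S(2,1) = 24.3300; S(2,2) = 13.6820
  k=3: S(3,0) = 57.6941; S(3,1) = 32.4443; S(3,2) = 18.2451; S(3,3) = 10.2601
  k=4: S(4,0) = 76.9357; S(4,1) = 43.2648; S(4,2) = 24.3300; S(4,3) = 13.6820; S(4,4) = 7.6941
Terminal payoffs V(N, i) = max(S_T - K, 0):
  V(4,0) = 54.825725; V(4,1) = 21.154838; V(4,2) = 2.220000; V(4,3) = 0.000000; V(4,4) = 0.000000
Backward induction: V(k, i) = exp(-r*dt) * [p * V(k+1, i) + (1-p) * V(k+1, i+1)]; then take max(V_cont, immediate exercise) for American.
  V(3,0) = exp(-r*dt) * [p*54.825725 + (1-p)*21.154838] = 35.741096; exercise = 35.584122; V(3,0) = max -> 35.741096
  V(3,1) = exp(-r*dt) * [p*21.154838 + (1-p)*2.220000] = 10.491288; exercise = 10.334314; V(3,1) = max -> 10.491288
  V(3,2) = exp(-r*dt) * [p*2.220000 + (1-p)*0.000000] = 0.971608; exercise = 0.000000; V(3,2) = max -> 0.971608
  V(3,3) = exp(-r*dt) * [p*0.000000 + (1-p)*0.000000] = 0.000000; exercise = 0.000000; V(3,3) = max -> 0.000000
  V(2,0) = exp(-r*dt) * [p*35.741096 + (1-p)*10.491288] = 21.467671; exercise = 21.154838; V(2,0) = max -> 21.467671
  V(2,1) = exp(-r*dt) * [p*10.491288 + (1-p)*0.971608] = 5.131107; exercise = 2.220000; V(2,1) = max -> 5.131107
  V(2,2) = exp(-r*dt) * [p*0.971608 + (1-p)*0.000000] = 0.425236; exercise = 0.000000; V(2,2) = max -> 0.425236
  V(1,0) = exp(-r*dt) * [p*21.467671 + (1-p)*5.131107] = 12.244563; exercise = 10.334314; V(1,0) = max -> 12.244563
  V(1,1) = exp(-r*dt) * [p*5.131107 + (1-p)*0.425236] = 2.481795; exercise = 0.000000; V(1,1) = max -> 2.481795
  V(0,0) = exp(-r*dt) * [p*12.244563 + (1-p)*2.481795] = 6.736963; exercise = 2.220000; V(0,0) = max -> 6.736963

Answer: Price = V(0,0) = 6.7370


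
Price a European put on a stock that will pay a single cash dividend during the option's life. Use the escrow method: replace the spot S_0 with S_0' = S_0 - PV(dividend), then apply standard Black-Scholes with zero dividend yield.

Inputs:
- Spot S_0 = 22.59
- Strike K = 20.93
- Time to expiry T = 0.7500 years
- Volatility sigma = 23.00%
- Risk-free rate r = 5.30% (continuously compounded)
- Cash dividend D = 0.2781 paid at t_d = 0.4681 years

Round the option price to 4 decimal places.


PV(D) = D * exp(-r * t_d) = 0.2781 * 0.97549592 = 0.27128542
S_0' = S_0 - PV(D) = 22.5900 - 0.27128542 = 22.31871458
d1 = (ln(S_0'/K) + (r + sigma^2/2)*T) / (sigma*sqrt(T)) = 0.62167826
d2 = d1 - sigma*sqrt(T) = 0.42249242
exp(-rT) = 0.96102967
N(-d1) = 0.26707672; N(-d2) = 0.33633282
P = K * exp(-rT) * N(-d2) - S_0' * N(-d1) = 20.9300 * 0.96102967 * 0.33633282 - 22.31871458 * 0.26707672 = 0.8043

Answer: Price = 0.8043


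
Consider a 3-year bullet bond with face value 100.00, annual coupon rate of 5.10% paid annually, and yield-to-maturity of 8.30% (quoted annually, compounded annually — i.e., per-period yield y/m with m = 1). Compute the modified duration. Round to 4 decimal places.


Coupon per period c = face * coupon_rate / m = 5.100000
Periods per year m = 1; per-period yield y/m = 0.083000
Number of cashflows N = 3
Cashflows (t years, CF_t, discount factor 1/(1+y/m)^(m*t), PV):
  t = 1.0000: CF_t = 5.100000, DF = 0.923361, PV = 4.709141
  t = 2.0000: CF_t = 5.100000, DF = 0.852596, PV = 4.348238
  t = 3.0000: CF_t = 105.100000, DF = 0.787254, PV = 82.740349
Price P = sum_t PV_t = 91.797727
First compute Macaulay numerator sum_t t * PV_t:
  t * PV_t at t = 1.0000: 4.709141
  t * PV_t at t = 2.0000: 8.696475
  t * PV_t at t = 3.0000: 248.221046
Macaulay duration D = 261.626662 / 91.797727 = 2.850034
Modified duration = D / (1 + y/m) = 2.850034 / (1 + 0.083000) = 2.631611

Answer: Modified duration = 2.6316


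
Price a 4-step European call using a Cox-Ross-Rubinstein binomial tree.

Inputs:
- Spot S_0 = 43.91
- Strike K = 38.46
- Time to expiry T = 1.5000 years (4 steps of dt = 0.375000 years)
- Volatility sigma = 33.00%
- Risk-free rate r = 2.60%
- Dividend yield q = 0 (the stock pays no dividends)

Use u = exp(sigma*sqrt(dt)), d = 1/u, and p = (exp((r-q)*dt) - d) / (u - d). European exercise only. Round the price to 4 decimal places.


dt = T/N = 0.375000
u = exp(sigma*sqrt(dt)) = 1.223949; d = 1/u = 0.817027
p = (exp((r-q)*dt) - d) / (u - d) = 0.473728
Discount per step: exp(-r*dt) = 0.990297
Stock lattice S(k, i) with i counting down-moves:
  k=0: S(0,0) = 43.9100
  k=1: S(1,0) = 53.7436; S(1,1) = 35.8757
  k=2: S(2,0) = 65.7795; S(2,1) = 43.9100; S(2,2) = 29.3114
  k=3: S(3,0) = 80.5108; S(3,1) = 53.7436; S(3,2) = 35.8757; S(3,3) = 23.9482
  k=4: S(4,0) = 98.5411; S(4,1) = 65.7795; S(4,2) = 43.9100; S(4,3) = 29.3114; S(4,4) = 19.5663
Terminal payoffs V(N, i) = max(S_T - K, 0):
  V(4,0) = 60.081098; V(4,1) = 27.319477; V(4,2) = 5.450000; V(4,3) = 0.000000; V(4,4) = 0.000000
Backward induction: V(k, i) = exp(-r*dt) * [p * V(k+1, i) + (1-p) * V(k+1, i+1)].
  V(3,0) = exp(-r*dt) * [p*60.081098 + (1-p)*27.319477] = 42.423919
  V(3,1) = exp(-r*dt) * [p*27.319477 + (1-p)*5.450000] = 15.656784
  V(3,2) = exp(-r*dt) * [p*5.450000 + (1-p)*0.000000] = 2.556767
  V(3,3) = exp(-r*dt) * [p*0.000000 + (1-p)*0.000000] = 0.000000
  V(2,0) = exp(-r*dt) * [p*42.423919 + (1-p)*15.656784] = 28.062182
  V(2,1) = exp(-r*dt) * [p*15.656784 + (1-p)*2.556767] = 8.677592
  V(2,2) = exp(-r*dt) * [p*2.556767 + (1-p)*0.000000] = 1.199460
  V(1,0) = exp(-r*dt) * [p*28.062182 + (1-p)*8.677592] = 17.687321
  V(1,1) = exp(-r*dt) * [p*8.677592 + (1-p)*1.199460] = 4.696051
  V(0,0) = exp(-r*dt) * [p*17.687321 + (1-p)*4.696051] = 10.745103

Answer: Price = V(0,0) = 10.7451


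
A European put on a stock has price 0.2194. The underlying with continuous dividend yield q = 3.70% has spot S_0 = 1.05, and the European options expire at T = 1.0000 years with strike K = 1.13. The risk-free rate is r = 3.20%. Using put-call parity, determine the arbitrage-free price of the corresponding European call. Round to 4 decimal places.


Put-call parity: C - P = S_0 * exp(-qT) - K * exp(-rT).
S_0 * exp(-qT) = 1.0500 * 0.96367614 = 1.01185994
K * exp(-rT) = 1.1300 * 0.96850658 = 1.09441244
C = P + S*exp(-qT) - K*exp(-rT)
C = 0.2194 + 1.01185994 - 1.09441244 = 0.1368

Answer: Call price = 0.1368


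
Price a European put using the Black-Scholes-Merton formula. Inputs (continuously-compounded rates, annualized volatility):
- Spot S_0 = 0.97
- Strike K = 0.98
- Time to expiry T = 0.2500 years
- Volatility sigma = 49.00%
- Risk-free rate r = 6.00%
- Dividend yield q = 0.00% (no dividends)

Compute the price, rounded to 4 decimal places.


d1 = (ln(S/K) + (r - q + 0.5*sigma^2) * T) / (sigma * sqrt(T)) = 0.14186122
d2 = d1 - sigma * sqrt(T) = -0.10313878
exp(-rT) = 0.98511194; exp(-qT) = 1.00000000
P = K * exp(-rT) * N(-d2) - S_0 * exp(-qT) * N(-d1)
N(-d1) = 0.44359481; N(-d2) = 0.54107358
P = 0.9800 * 0.98511194 * 0.54107358 - 0.9700 * 1.00000000 * 0.44359481 = 0.0921

Answer: Price = 0.0921


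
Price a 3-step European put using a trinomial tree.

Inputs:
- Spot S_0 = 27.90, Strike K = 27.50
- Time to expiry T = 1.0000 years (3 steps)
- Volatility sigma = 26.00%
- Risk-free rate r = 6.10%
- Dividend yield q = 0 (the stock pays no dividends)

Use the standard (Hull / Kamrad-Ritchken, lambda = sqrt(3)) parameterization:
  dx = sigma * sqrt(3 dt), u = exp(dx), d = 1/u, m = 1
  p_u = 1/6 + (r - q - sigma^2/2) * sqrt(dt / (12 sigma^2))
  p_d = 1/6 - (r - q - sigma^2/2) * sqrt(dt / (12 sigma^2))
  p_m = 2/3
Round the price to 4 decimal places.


Answer: Price = V(0,0) = 1.6935

Derivation:
dt = T/N = 0.333333; dx = sigma*sqrt(3*dt) = 0.260000
u = exp(dx) = 1.296930; d = 1/u = 0.771052
p_u = 0.184103, p_m = 0.666667, p_d = 0.149231
Discount per step: exp(-r*dt) = 0.979872
Stock lattice S(k, j) with j the centered position index:
  k=0: S(0,+0) = 27.9000
  k=1: S(1,-1) = 21.5123; S(1,+0) = 27.9000; S(1,+1) = 36.1843
  k=2: S(2,-2) = 16.5871; S(2,-1) = 21.5123; S(2,+0) = 27.9000; S(2,+1) = 36.1843; S(2,+2) = 46.9286
  k=3: S(3,-3) = 12.7895; S(3,-2) = 16.5871; S(3,-1) = 21.5123; S(3,+0) = 27.9000; S(3,+1) = 36.1843; S(3,+2) = 46.9286; S(3,+3) = 60.8631
Terminal payoffs V(N, j) = max(K - S_T, 0):
  V(3,-3) = 14.710472; V(3,-2) = 10.912877; V(3,-1) = 5.987661; V(3,+0) = 0.000000; V(3,+1) = 0.000000; V(3,+2) = 0.000000; V(3,+3) = 0.000000
Backward induction: V(k, j) = exp(-r*dt) * [p_u * V(k+1, j+1) + p_m * V(k+1, j) + p_d * V(k+1, j-1)]
  V(2,-2) = exp(-r*dt) * [p_u*5.987661 + p_m*10.912877 + p_d*14.710472] = 10.360040
  V(2,-1) = exp(-r*dt) * [p_u*0.000000 + p_m*5.987661 + p_d*10.912877] = 5.507185
  V(2,+0) = exp(-r*dt) * [p_u*0.000000 + p_m*0.000000 + p_d*5.987661] = 0.875558
  V(2,+1) = exp(-r*dt) * [p_u*0.000000 + p_m*0.000000 + p_d*0.000000] = 0.000000
  V(2,+2) = exp(-r*dt) * [p_u*0.000000 + p_m*0.000000 + p_d*0.000000] = 0.000000
  V(1,-1) = exp(-r*dt) * [p_u*0.875558 + p_m*5.507185 + p_d*10.360040] = 5.270424
  V(1,+0) = exp(-r*dt) * [p_u*0.000000 + p_m*0.875558 + p_d*5.507185] = 1.377256
  V(1,+1) = exp(-r*dt) * [p_u*0.000000 + p_m*0.000000 + p_d*0.875558] = 0.128030
  V(0,+0) = exp(-r*dt) * [p_u*0.128030 + p_m*1.377256 + p_d*5.270424] = 1.693464


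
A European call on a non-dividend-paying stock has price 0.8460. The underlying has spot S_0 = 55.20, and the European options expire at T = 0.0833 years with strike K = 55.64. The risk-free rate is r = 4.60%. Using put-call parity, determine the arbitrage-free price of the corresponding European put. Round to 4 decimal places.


Answer: Put price = 1.0732

Derivation:
Put-call parity: C - P = S_0 * exp(-qT) - K * exp(-rT).
S_0 * exp(-qT) = 55.2000 * 1.00000000 = 55.20000000
K * exp(-rT) = 55.6400 * 0.99617553 = 55.42720660
P = C - S*exp(-qT) + K*exp(-rT)
P = 0.8460 - 55.20000000 + 55.42720660 = 1.0732


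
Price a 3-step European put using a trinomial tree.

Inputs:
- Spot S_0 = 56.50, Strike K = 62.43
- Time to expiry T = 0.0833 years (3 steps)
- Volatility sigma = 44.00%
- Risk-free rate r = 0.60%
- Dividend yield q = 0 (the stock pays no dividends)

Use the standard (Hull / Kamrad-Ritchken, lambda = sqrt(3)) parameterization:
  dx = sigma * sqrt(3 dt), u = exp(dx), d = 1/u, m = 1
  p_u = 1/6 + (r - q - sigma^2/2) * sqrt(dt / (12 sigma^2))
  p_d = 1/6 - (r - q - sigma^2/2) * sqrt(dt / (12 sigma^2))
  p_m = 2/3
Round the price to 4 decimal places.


Answer: Price = V(0,0) = 6.8702

Derivation:
dt = T/N = 0.027767; dx = sigma*sqrt(3*dt) = 0.126992
u = exp(dx) = 1.135408; d = 1/u = 0.880741
p_u = 0.156740, p_m = 0.666667, p_d = 0.176593
Discount per step: exp(-r*dt) = 0.999833
Stock lattice S(k, j) with j the centered position index:
  k=0: S(0,+0) = 56.5000
  k=1: S(1,-1) = 49.7619; S(1,+0) = 56.5000; S(1,+1) = 64.1505
  k=2: S(2,-2) = 43.8273; S(2,-1) = 49.7619; S(2,+0) = 56.5000; S(2,+1) = 64.1505; S(2,+2) = 72.8370
  k=3: S(3,-3) = 38.6005; S(3,-2) = 43.8273; S(3,-1) = 49.7619; S(3,+0) = 56.5000; S(3,+1) = 64.1505; S(3,+2) = 72.8370; S(3,+3) = 82.6997
Terminal payoffs V(N, j) = max(K - S_T, 0):
  V(3,-3) = 23.829483; V(3,-2) = 18.602682; V(3,-1) = 12.668132; V(3,+0) = 5.930000; V(3,+1) = 0.000000; V(3,+2) = 0.000000; V(3,+3) = 0.000000
Backward induction: V(k, j) = exp(-r*dt) * [p_u * V(k+1, j+1) + p_m * V(k+1, j) + p_d * V(k+1, j-1)]
  V(2,-2) = exp(-r*dt) * [p_u*12.668132 + p_m*18.602682 + p_d*23.829483] = 18.592421
  V(2,-1) = exp(-r*dt) * [p_u*5.930000 + p_m*12.668132 + p_d*18.602682] = 12.657890
  V(2,+0) = exp(-r*dt) * [p_u*0.000000 + p_m*5.930000 + p_d*12.668132] = 6.189410
  V(2,+1) = exp(-r*dt) * [p_u*0.000000 + p_m*0.000000 + p_d*5.930000] = 1.047024
  V(2,+2) = exp(-r*dt) * [p_u*0.000000 + p_m*0.000000 + p_d*0.000000] = 0.000000
  V(1,-1) = exp(-r*dt) * [p_u*6.189410 + p_m*12.657890 + p_d*18.592421] = 12.689905
  V(1,+0) = exp(-r*dt) * [p_u*1.047024 + p_m*6.189410 + p_d*12.657890] = 6.524596
  V(1,+1) = exp(-r*dt) * [p_u*0.000000 + p_m*1.047024 + p_d*6.189410] = 1.790726
  V(0,+0) = exp(-r*dt) * [p_u*1.790726 + p_m*6.524596 + p_d*12.689905] = 6.870218


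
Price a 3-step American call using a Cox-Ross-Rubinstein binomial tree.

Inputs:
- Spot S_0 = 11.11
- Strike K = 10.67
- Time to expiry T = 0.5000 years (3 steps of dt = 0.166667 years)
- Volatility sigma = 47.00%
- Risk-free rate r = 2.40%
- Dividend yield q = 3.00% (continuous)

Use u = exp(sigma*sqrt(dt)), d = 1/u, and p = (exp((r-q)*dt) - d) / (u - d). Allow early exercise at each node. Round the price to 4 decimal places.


dt = T/N = 0.166667
u = exp(sigma*sqrt(dt)) = 1.211521; d = 1/u = 0.825409
p = (exp((r-q)*dt) - d) / (u - d) = 0.449589
Discount per step: exp(-r*dt) = 0.996008
Stock lattice S(k, i) with i counting down-moves:
  k=0: S(0,0) = 11.1100
  k=1: S(1,0) = 13.4600; S(1,1) = 9.1703
  k=2: S(2,0) = 16.3071; S(2,1) = 11.1100; S(2,2) = 7.5692
  k=3: S(3,0) = 19.7564; S(3,1) = 13.4600; S(3,2) = 9.1703; S(3,3) = 6.2477
Terminal payoffs V(N, i) = max(S_T - K, 0):
  V(3,0) = 9.086365; V(3,1) = 2.790000; V(3,2) = 0.000000; V(3,3) = 0.000000
Backward induction: V(k, i) = exp(-r*dt) * [p * V(k+1, i) + (1-p) * V(k+1, i+1)]; then take max(V_cont, immediate exercise) for American.
  V(2,0) = exp(-r*dt) * [p*9.086365 + (1-p)*2.790000] = 5.598337; exercise = 5.637074; V(2,0) = max -> 5.637074
  V(2,1) = exp(-r*dt) * [p*2.790000 + (1-p)*0.000000] = 1.249345; exercise = 0.440000; V(2,1) = max -> 1.249345
  V(2,2) = exp(-r*dt) * [p*0.000000 + (1-p)*0.000000] = 0.000000; exercise = 0.000000; V(2,2) = max -> 0.000000
  V(1,0) = exp(-r*dt) * [p*5.637074 + (1-p)*1.249345] = 3.209157; exercise = 2.790000; V(1,0) = max -> 3.209157
  V(1,1) = exp(-r*dt) * [p*1.249345 + (1-p)*0.000000] = 0.559449; exercise = 0.000000; V(1,1) = max -> 0.559449
  V(0,0) = exp(-r*dt) * [p*3.209157 + (1-p)*0.559449] = 1.743739; exercise = 0.440000; V(0,0) = max -> 1.743739

Answer: Price = V(0,0) = 1.7437


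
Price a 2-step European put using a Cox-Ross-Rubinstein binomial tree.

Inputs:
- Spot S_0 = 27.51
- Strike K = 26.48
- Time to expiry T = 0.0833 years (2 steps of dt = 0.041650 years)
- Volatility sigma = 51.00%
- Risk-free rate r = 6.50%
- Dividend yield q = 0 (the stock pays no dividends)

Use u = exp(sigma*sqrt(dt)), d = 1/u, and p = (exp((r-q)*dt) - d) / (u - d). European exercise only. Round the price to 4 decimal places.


Answer: Price = V(0,0) = 1.0836

Derivation:
dt = T/N = 0.041650
u = exp(sigma*sqrt(dt)) = 1.109692; d = 1/u = 0.901151
p = (exp((r-q)*dt) - d) / (u - d) = 0.487002
Discount per step: exp(-r*dt) = 0.997296
Stock lattice S(k, i) with i counting down-moves:
  k=0: S(0,0) = 27.5100
  k=1: S(1,0) = 30.5276; S(1,1) = 24.7907
  k=2: S(2,0) = 33.8763; S(2,1) = 27.5100; S(2,2) = 22.3401
Terminal payoffs V(N, i) = max(K - S_T, 0):
  V(2,0) = 0.000000; V(2,1) = 0.000000; V(2,2) = 4.139870
Backward induction: V(k, i) = exp(-r*dt) * [p * V(k+1, i) + (1-p) * V(k+1, i+1)].
  V(1,0) = exp(-r*dt) * [p*0.000000 + (1-p)*0.000000] = 0.000000
  V(1,1) = exp(-r*dt) * [p*0.000000 + (1-p)*4.139870] = 2.118002
  V(0,0) = exp(-r*dt) * [p*0.000000 + (1-p)*2.118002] = 1.083593
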